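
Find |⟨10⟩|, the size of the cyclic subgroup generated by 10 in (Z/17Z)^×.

ord(10) | φ(17) = 17 − 1 = 16 = 2^4.
Divisors of 16: 1, 2, 4, 8, 16.
Evaluate successive powers at the divisors of 16:
10^1 ≡ 10 (mod 17)
10^2 ≡ 15 (mod 17)
10^4 ≡ 4 (mod 17)
10^8 ≡ 16 (mod 17)
10^16 ≡ 1 (mod 17) ✓
Hence ord(10) = 16.

16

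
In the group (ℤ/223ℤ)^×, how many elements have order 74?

φ(223) = 223 − 1 = 222 = 2 · 3 · 37.
(Z/223Z)^× is cyclic (|G| = 222); a cyclic group of order m has exactly φ(d) elements of each order d | m, and none otherwise.
74 = 2 · 37 divides 222, and φ(74) = 36.

36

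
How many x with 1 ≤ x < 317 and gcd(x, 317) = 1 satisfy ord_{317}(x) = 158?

78

φ(317) = 317 − 1 = 316 = 2^2 · 79.
Since (Z/317Z)^× is cyclic of order 316, the number of elements of order d is φ(d) when d | 316 and 0 otherwise.
158 = 2 · 79 divides 316, and φ(158) = 78.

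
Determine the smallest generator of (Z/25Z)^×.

2

φ(25) = φ(5^2) = 5·(5−1) = 20 = 2^2 · 5.
Test candidates g = 2, 3, … against the prime factors q ∈ {2, 5} of φ(25): g is a generator iff g^(20/q) ≢ 1 for every such q.
g = 2: 2^10 ≡ 24; 2^4 ≡ 16 — none is 1, so 2 is a primitive root.
Hence the least primitive root of 25 is 2.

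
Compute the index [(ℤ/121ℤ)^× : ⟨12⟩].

10

By Lagrange's theorem, ord_121(12) divides φ(121) = φ(11^2) = 11·(11−1) = 110 = 2 · 5 · 11.
Divisors of 110: 1, 2, 5, 10, 11, 22, 55, 110.
Evaluate successive powers at the divisors of 110:
12^1 ≡ 12 (mod 121)
12^2 ≡ 23 (mod 121)
12^5 ≡ 56 (mod 121)
12^10 ≡ 111 (mod 121)
12^11 ≡ 1 (mod 121) ✓
So ord_121(12) = 11, hence |⟨12⟩| = 11.
The index is φ(121) / ord(12) = 110 / 11 = 10.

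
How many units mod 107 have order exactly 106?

φ(107) = 107 − 1 = 106 = 2 · 53.
In a cyclic group of order 106, there are φ(d) elements of order d for each divisor d of 106, and zero for non-divisors.
106 = 2 · 53 divides 106, and φ(106) = 52.

52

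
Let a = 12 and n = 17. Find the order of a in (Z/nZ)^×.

ord(12) | φ(17) = 17 − 1 = 16 = 2^4.
Divisors of 16: 1, 2, 4, 8, 16.
Compute 12^d (mod 17) for the divisors d until we hit 1:
12^1 ≡ 12 (mod 17)
12^2 ≡ 8 (mod 17)
12^4 ≡ 13 (mod 17)
12^8 ≡ 16 (mod 17)
12^16 ≡ 1 (mod 17) ✓
Hence ord(12) = 16.

16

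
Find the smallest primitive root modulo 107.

2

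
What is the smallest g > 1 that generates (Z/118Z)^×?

φ(118) = φ(2)·φ(59) = 1·58 = 58 = 2 · 29.
Test candidates g = 2, 3, … against the prime factors q ∈ {2, 29} of φ(118): g is a generator iff g^(58/q) ≢ 1 for every such q.
g = 2: gcd(2, 118) = 2 > 1, not a unit — skip.
g = 3: 3^29 ≡ 1 — hits 1, so not a primitive root.
g = 4: gcd(4, 118) = 2 > 1, not a unit — skip.
g = 5: 5^29 ≡ 1 — hits 1, so not a primitive root.
g = 6: gcd(6, 118) = 2 > 1, not a unit — skip.
g = 7: 7^29 ≡ 1 — hits 1, so not a primitive root.
g = 8: gcd(8, 118) = 2 > 1, not a unit — skip.
g = 9: 9^29 ≡ 1 — hits 1, so not a primitive root.
g = 10: gcd(10, 118) = 2 > 1, not a unit — skip.
g = 11: 11^29 ≡ 117; 11^2 ≡ 3 — none is 1, so 11 is a primitive root.
Hence the least primitive root of 118 is 11.

11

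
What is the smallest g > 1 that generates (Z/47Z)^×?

5

φ(47) = 47 − 1 = 46 = 2 · 23.
Test candidates g = 2, 3, … against the prime factors q ∈ {2, 23} of φ(47): g is a generator iff g^(46/q) ≢ 1 for every such q.
g = 2: 2^23 ≡ 1 — hits 1, so not a primitive root.
g = 3: 3^23 ≡ 1 — hits 1, so not a primitive root.
g = 4: 4^23 ≡ 1 — hits 1, so not a primitive root.
g = 5: 5^23 ≡ 46; 5^2 ≡ 25 — none is 1, so 5 is a primitive root.
The smallest primitive root modulo 47 is 5.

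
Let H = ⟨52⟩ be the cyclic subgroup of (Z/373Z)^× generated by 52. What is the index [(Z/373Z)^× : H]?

4

Since 52 ∈ (Z/373Z)^×, its order divides φ(373) = 373 − 1 = 372 = 2^2 · 3 · 31.
Divisors of 372: 1, 2, 3, 4, 6, 12, 31, 62, 93, 124, 186, 372.
Test each divisor d:
52^1 ≡ 52
52^2 ≡ 93
52^3 ≡ 360
52^4 ≡ 70
52^6 ≡ 169
52^12 ≡ 213
52^31 ≡ 88
52^62 ≡ 284
52^93 ≡ 1
So ord_373(52) = 93, hence |⟨52⟩| = 93.
[(Z/373Z)^× : ⟨52⟩] = 372/93 = 4.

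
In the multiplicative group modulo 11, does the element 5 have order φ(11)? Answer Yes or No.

No

φ(11) = 11 − 1 = 10 = 2 · 5.
Test 5^(10/q) mod 11 for each prime factor q of 10:
5^5 ≡ 1 (mod 11)  [q = 2: ≡ 1 ✗]
5^2 ≡ 3 (mod 11)  [q = 5: ≢ 1 ✓]
5^5 ≡ 1 shows ord(5) | 5, strictly less than φ(11); not a primitive root.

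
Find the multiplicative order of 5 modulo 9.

The order of 5 must divide φ(9) = φ(3^2) = 3·(3−1) = 6 = 2 · 3.
Divisors of 6: 1, 2, 3, 6.
Evaluate successive powers at the divisors of 6:
5^1 ≡ 5 (mod 9)
5^2 ≡ 7 (mod 9)
5^3 ≡ 8 (mod 9)
5^6 ≡ 1 (mod 9) ✓
Therefore the multiplicative order of 5 modulo 9 is 6.

6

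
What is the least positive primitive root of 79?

3

φ(79) = 79 − 1 = 78 = 2 · 3 · 13.
g is a primitive root iff g^(78/q) ≢ 1 (mod 79) for each prime q ∈ {2, 3, 13}.
g = 2: 2^39 ≡ 1 — hits 1, so not a primitive root.
g = 3: 3^39 ≡ 78; 3^26 ≡ 23; 3^6 ≡ 18 — none is 1, so 3 is a primitive root.
So 3 is the smallest generator of (Z/79Z)^×.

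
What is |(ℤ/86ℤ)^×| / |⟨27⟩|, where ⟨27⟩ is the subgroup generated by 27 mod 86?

3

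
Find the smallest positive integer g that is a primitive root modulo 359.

φ(359) = 359 − 1 = 358 = 2 · 179.
g is a primitive root iff g^(358/q) ≢ 1 (mod 359) for each prime q ∈ {2, 179}.
g = 2: 2^179 ≡ 1 — hits 1, so not a primitive root.
g = 3: 3^179 ≡ 1 — hits 1, so not a primitive root.
g = 4: 4^179 ≡ 1 — hits 1, so not a primitive root.
g = 5: 5^179 ≡ 1 — hits 1, so not a primitive root.
g = 6: 6^179 ≡ 1 — hits 1, so not a primitive root.
g = 7: 7^179 ≡ 358; 7^2 ≡ 49 — none is 1, so 7 is a primitive root.
Hence the least primitive root of 359 is 7.

7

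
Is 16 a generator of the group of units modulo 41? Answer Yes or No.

No

φ(41) = 41 − 1 = 40 = 2^3 · 5.
16 is a primitive root mod 41 iff 16^(φ(41)/q) ≢ 1 for every prime q | φ(41), i.e. q ∈ {2, 5}.
16^20 ≡ 1 (mod 41)  [q = 2: ≡ 1 ✗]
16^8 ≡ 37 (mod 41)  [q = 5: ≢ 1 ✓]
Since 16^20 ≡ 1, the order of 16 divides 20 < 40, so 16 is not a primitive root.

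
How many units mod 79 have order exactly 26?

φ(79) = 79 − 1 = 78 = 2 · 3 · 13.
In a cyclic group of order 78, there are φ(d) elements of order d for each divisor d of 78, and zero for non-divisors.
26 = 2 · 13 divides 78, and φ(26) = 12.

12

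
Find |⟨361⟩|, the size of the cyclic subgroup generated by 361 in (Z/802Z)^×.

200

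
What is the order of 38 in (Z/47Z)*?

The order of 38 must divide φ(47) = 47 − 1 = 46 = 2 · 23.
Divisors of 46: 1, 2, 23, 46.
Test each divisor d:
38^1 ≡ 38
38^2 ≡ 34
38^23 ≡ 46
38^46 ≡ 1
Hence ord(38) = 46.

46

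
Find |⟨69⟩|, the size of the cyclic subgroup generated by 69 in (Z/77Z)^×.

Since 69 ∈ (Z/77Z)^×, its order divides φ(77) = φ(7·11) = (7−1)·(11−1) = 6·10 = 60 = 2^2 · 3 · 5.
Divisors of 60: 1, 2, 3, 4, 5, 6, 10, 12, 15, 20, 30, 60.
Evaluate successive powers at the divisors of 60:
69^1 ≡ 69
69^2 ≡ 64
69^3 ≡ 27
69^4 ≡ 15
69^5 ≡ 34
69^6 ≡ 36
69^10 ≡ 1
Therefore the multiplicative order of 69 modulo 77 is 10.

10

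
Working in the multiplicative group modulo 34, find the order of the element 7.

By Lagrange's theorem, ord_34(7) divides φ(34) = φ(2)·φ(17) = 1·16 = 16 = 2^4.
Divisors of 16: 1, 2, 4, 8, 16.
Compute 7^d (mod 34) for the divisors d until we hit 1:
7^1 ≡ 7
7^2 ≡ 15
7^4 ≡ 21
7^8 ≡ 33
7^16 ≡ 1
The smallest such exponent is 16, so the order of 7 is 16.

16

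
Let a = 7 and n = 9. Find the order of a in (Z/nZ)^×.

3

By Lagrange's theorem, ord_9(7) divides φ(9) = φ(3^2) = 3·(3−1) = 6 = 2 · 3.
Divisors of 6: 1, 2, 3, 6.
Evaluate successive powers at the divisors of 6:
7^1 ≡ 7 (mod 9)
7^2 ≡ 4 (mod 9)
7^3 ≡ 1 (mod 9) ✓
The smallest such exponent is 3, so the order of 7 is 3.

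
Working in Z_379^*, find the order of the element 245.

189

ord(245) | φ(379) = 379 − 1 = 378 = 2 · 3^3 · 7.
Divisors of 378: 1, 2, 3, 6, 7, 9, 14, 18, 21, 27, 42, 54, 63, 126, 189, 378.
Evaluate successive powers at the divisors of 378:
245^1 ≡ 245 (mod 379)
245^2 ≡ 143 (mod 379)
245^3 ≡ 167 (mod 379)
245^6 ≡ 222 (mod 379)
245^7 ≡ 193 (mod 379)
245^9 ≡ 311 (mod 379)
245^14 ≡ 107 (mod 379)
245^18 ≡ 76 (mod 379)
245^21 ≡ 185 (mod 379)
245^27 ≡ 138 (mod 379)
245^42 ≡ 115 (mod 379)
245^54 ≡ 94 (mod 379)
245^63 ≡ 51 (mod 379)
245^126 ≡ 327 (mod 379)
245^189 ≡ 1 (mod 379) ✓
Therefore the multiplicative order of 245 modulo 379 is 189.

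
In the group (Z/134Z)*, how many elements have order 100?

φ(134) = φ(2)·φ(67) = 1·66 = 66 = 2 · 3 · 11.
Since (Z/134Z)^× is cyclic of order 66, the number of elements of order d is φ(d) when d | 66 and 0 otherwise.
100 does not divide 66, so no element of (Z/134Z)^× has order 100.

0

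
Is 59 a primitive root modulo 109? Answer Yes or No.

Yes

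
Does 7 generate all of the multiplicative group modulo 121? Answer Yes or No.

φ(121) = φ(11^2) = 11·(11−1) = 110 = 2 · 5 · 11.
7 is a primitive root mod 121 iff 7^(φ(121)/q) ≢ 1 for every prime q | φ(121), i.e. q ∈ {2, 5, 11}.
7^55 ≡ 120 (mod 121)  [q = 2: ≢ 1 ✓]
7^22 ≡ 27 (mod 121)  [q = 5: ≢ 1 ✓]
7^10 ≡ 23 (mod 121)  [q = 11: ≢ 1 ✓]
All checks pass, so 7 has order 110 and is a primitive root modulo 121.

Yes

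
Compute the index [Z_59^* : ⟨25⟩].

2

ord(25) | φ(59) = 59 − 1 = 58 = 2 · 29.
Divisors of 58: 1, 2, 29, 58.
Test each divisor d:
25^1 ≡ 25 (mod 59)
25^2 ≡ 35 (mod 59)
25^29 ≡ 1 (mod 59) ✓
The order of 25 is 29, so the subgroup it generates has 29 elements.
The index is φ(59) / ord(25) = 58 / 29 = 2.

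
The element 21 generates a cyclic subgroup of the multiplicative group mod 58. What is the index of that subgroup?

1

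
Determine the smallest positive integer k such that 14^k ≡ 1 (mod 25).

10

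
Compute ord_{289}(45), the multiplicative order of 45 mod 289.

The order of 45 must divide φ(289) = φ(17^2) = 17·(17−1) = 272 = 2^4 · 17.
Divisors of 272: 1, 2, 4, 8, 16, 17, 34, 68, 136, 272.
Compute 45^d (mod 289) for the divisors d until we hit 1:
45^1 ≡ 45
45^2 ≡ 2
45^4 ≡ 4
45^8 ≡ 16
45^16 ≡ 256
45^17 ≡ 249
45^34 ≡ 155
45^68 ≡ 38
45^136 ≡ 288
45^272 ≡ 1
The smallest such exponent is 272, so the order of 45 is 272.

272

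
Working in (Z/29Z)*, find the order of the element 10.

ord(10) | φ(29) = 29 − 1 = 28 = 2^2 · 7.
Divisors of 28: 1, 2, 4, 7, 14, 28.
Compute 10^d (mod 29) for the divisors d until we hit 1:
10^1 ≡ 10 (mod 29)
10^2 ≡ 13 (mod 29)
10^4 ≡ 24 (mod 29)
10^7 ≡ 17 (mod 29)
10^14 ≡ 28 (mod 29)
10^28 ≡ 1 (mod 29) ✓
The smallest such exponent is 28, so the order of 10 is 28.

28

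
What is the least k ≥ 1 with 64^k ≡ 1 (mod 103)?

17

Since 64 ∈ (Z/103Z)^×, its order divides φ(103) = 103 − 1 = 102 = 2 · 3 · 17.
Divisors of 102: 1, 2, 3, 6, 17, 34, 51, 102.
Check 64^d mod 103 for each divisor in increasing order:
64^1 ≡ 64 (mod 103)
64^2 ≡ 79 (mod 103)
64^3 ≡ 9 (mod 103)
64^6 ≡ 81 (mod 103)
64^17 ≡ 1 (mod 103) ✓
So ord_103(64) = 17.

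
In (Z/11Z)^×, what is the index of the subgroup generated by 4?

The order of 4 must divide φ(11) = 11 − 1 = 10 = 2 · 5.
Divisors of 10: 1, 2, 5, 10.
Test each divisor d:
4^1 ≡ 4 (mod 11)
4^2 ≡ 5 (mod 11)
4^5 ≡ 1 (mod 11) ✓
The order of 4 is 5, so the subgroup it generates has 5 elements.
Index = |(Z/11Z)^×| / |⟨4⟩| = 10 / 5 = 2.

2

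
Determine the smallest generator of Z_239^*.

7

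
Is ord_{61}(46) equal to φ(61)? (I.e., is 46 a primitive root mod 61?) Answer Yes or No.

No

φ(61) = 61 − 1 = 60 = 2^2 · 3 · 5.
It suffices to check that the order of 46 is not a proper divisor of 60: compute 46^(60/q) for q ∈ {2, 3, 5}.
46^30 ≡ 1 (mod 61)  [q = 2: ≡ 1 ✗]
46^20 ≡ 47 (mod 61)  [q = 3: ≢ 1 ✓]
46^12 ≡ 58 (mod 61)  [q = 5: ≢ 1 ✓]
Since 46^30 ≡ 1, the order of 46 divides 30 < 60, so 46 is not a primitive root.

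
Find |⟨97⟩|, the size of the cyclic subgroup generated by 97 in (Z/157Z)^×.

156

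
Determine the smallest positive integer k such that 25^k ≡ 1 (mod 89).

ord(25) | φ(89) = 89 − 1 = 88 = 2^3 · 11.
Divisors of 88: 1, 2, 4, 8, 11, 22, 44, 88.
Compute 25^d (mod 89) for the divisors d until we hit 1:
25^1 ≡ 25 (mod 89)
25^2 ≡ 2 (mod 89)
25^4 ≡ 4 (mod 89)
25^8 ≡ 16 (mod 89)
25^11 ≡ 88 (mod 89)
25^22 ≡ 1 (mod 89) ✓
So ord_89(25) = 22.

22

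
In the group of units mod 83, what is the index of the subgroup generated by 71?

1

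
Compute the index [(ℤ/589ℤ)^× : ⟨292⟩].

Since 292 ∈ (Z/589Z)^×, its order divides φ(589) = φ(19·31) = (19−1)·(31−1) = 18·30 = 540 = 2^2 · 3^3 · 5.
Divisors of 540: 1, 2, 3, 4, 5, 6, 9, 10, 12, 15, 18, 20, 27, 30, 36, 45, 54, 60, 90, 108, 135, 180, 270, 540.
Check 292^d mod 589 for each divisor in increasing order:
292^1 ≡ 292
292^2 ≡ 448
292^3 ≡ 58
292^4 ≡ 444
292^5 ≡ 68
292^6 ≡ 419
292^9 ≡ 153
292^10 ≡ 501
292^12 ≡ 39
292^15 ≡ 495
292^18 ≡ 438
292^20 ≡ 87
292^27 ≡ 457
292^30 ≡ 1
Thus |⟨292⟩| = ord(292) = 30.
Index = |(Z/589Z)^×| / |⟨292⟩| = 540 / 30 = 18.

18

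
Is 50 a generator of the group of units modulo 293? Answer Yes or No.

Yes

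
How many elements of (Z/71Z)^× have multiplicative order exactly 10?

4

φ(71) = 71 − 1 = 70 = 2 · 5 · 7.
In a cyclic group of order 70, there are φ(d) elements of order d for each divisor d of 70, and zero for non-divisors.
10 = 2 · 5 divides 70, and φ(10) = 4.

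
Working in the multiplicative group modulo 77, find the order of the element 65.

6

By Lagrange's theorem, ord_77(65) divides φ(77) = φ(7·11) = (7−1)·(11−1) = 6·10 = 60 = 2^2 · 3 · 5.
Divisors of 60: 1, 2, 3, 4, 5, 6, 10, 12, 15, 20, 30, 60.
Test each divisor d:
65^1 ≡ 65 (mod 77)
65^2 ≡ 67 (mod 77)
65^3 ≡ 43 (mod 77)
65^4 ≡ 23 (mod 77)
65^5 ≡ 32 (mod 77)
65^6 ≡ 1 (mod 77) ✓
So ord_77(65) = 6.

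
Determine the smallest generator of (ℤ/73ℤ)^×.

5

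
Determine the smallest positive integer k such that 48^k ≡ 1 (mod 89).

The order of 48 must divide φ(89) = 89 − 1 = 88 = 2^3 · 11.
Divisors of 88: 1, 2, 4, 8, 11, 22, 44, 88.
Compute 48^d (mod 89) for the divisors d until we hit 1:
48^1 ≡ 48 (mod 89)
48^2 ≡ 79 (mod 89)
48^4 ≡ 11 (mod 89)
48^8 ≡ 32 (mod 89)
48^11 ≡ 37 (mod 89)
48^22 ≡ 34 (mod 89)
48^44 ≡ 88 (mod 89)
48^88 ≡ 1 (mod 89) ✓
Therefore the multiplicative order of 48 modulo 89 is 88.

88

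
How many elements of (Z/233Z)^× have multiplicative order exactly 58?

28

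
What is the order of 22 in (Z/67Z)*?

11

Since 22 ∈ (Z/67Z)^×, its order divides φ(67) = 67 − 1 = 66 = 2 · 3 · 11.
Divisors of 66: 1, 2, 3, 6, 11, 22, 33, 66.
Evaluate successive powers at the divisors of 66:
22^1 ≡ 22 (mod 67)
22^2 ≡ 15 (mod 67)
22^3 ≡ 62 (mod 67)
22^6 ≡ 25 (mod 67)
22^11 ≡ 1 (mod 67) ✓
So ord_67(22) = 11.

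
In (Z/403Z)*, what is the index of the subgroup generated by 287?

72

By Lagrange's theorem, ord_403(287) divides φ(403) = φ(13·31) = (13−1)·(31−1) = 12·30 = 360 = 2^3 · 3^2 · 5.
Divisors of 360: 1, 2, 3, 4, 5, 6, 8, 9, 10, 12, 15, 18, 20, 24, 30, 36, 40, 45, 60, 72, 90, 120, 180, 360.
Test each divisor d:
287^1 ≡ 287 (mod 403)
287^2 ≡ 157 (mod 403)
287^3 ≡ 326 (mod 403)
287^4 ≡ 66 (mod 403)
287^5 ≡ 1 (mod 403) ✓
Thus |⟨287⟩| = ord(287) = 5.
The index is φ(403) / ord(287) = 360 / 5 = 72.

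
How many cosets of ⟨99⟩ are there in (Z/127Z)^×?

Since 99 ∈ (Z/127Z)^×, its order divides φ(127) = 127 − 1 = 126 = 2 · 3^2 · 7.
Divisors of 126: 1, 2, 3, 6, 7, 9, 14, 18, 21, 42, 63, 126.
Test each divisor d:
99^1 ≡ 99 (mod 127)
99^2 ≡ 22 (mod 127)
99^3 ≡ 19 (mod 127)
99^6 ≡ 107 (mod 127)
99^7 ≡ 52 (mod 127)
99^9 ≡ 1 (mod 127) ✓
Thus |⟨99⟩| = ord(99) = 9.
Index = |(Z/127Z)^×| / |⟨99⟩| = 126 / 9 = 14.

14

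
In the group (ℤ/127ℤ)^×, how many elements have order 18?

φ(127) = 127 − 1 = 126 = 2 · 3^2 · 7.
Since (Z/127Z)^× is cyclic of order 126, the number of elements of order d is φ(d) when d | 126 and 0 otherwise.
18 = 2 · 3^2 divides 126, and φ(18) = 6.

6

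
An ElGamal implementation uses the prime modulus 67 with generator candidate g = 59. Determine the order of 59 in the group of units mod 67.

Since 59 ∈ (Z/67Z)^×, its order divides φ(67) = 67 − 1 = 66 = 2 · 3 · 11.
Divisors of 66: 1, 2, 3, 6, 11, 22, 33, 66.
Check 59^d mod 67 for each divisor in increasing order:
59^1 ≡ 59 (mod 67)
59^2 ≡ 64 (mod 67)
59^3 ≡ 24 (mod 67)
59^6 ≡ 40 (mod 67)
59^11 ≡ 1 (mod 67) ✓
Therefore the multiplicative order of 59 modulo 67 is 11.

11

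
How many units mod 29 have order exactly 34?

0

φ(29) = 29 − 1 = 28 = 2^2 · 7.
Since (Z/29Z)^× is cyclic of order 28, the number of elements of order d is φ(d) when d | 28 and 0 otherwise.
Since 34 ∤ 28, the count is 0.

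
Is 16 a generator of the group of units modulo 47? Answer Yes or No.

φ(47) = 47 − 1 = 46 = 2 · 23.
It suffices to check that the order of 16 is not a proper divisor of 46: compute 16^(46/q) for q ∈ {2, 23}.
16^23 ≡ 1 (mod 47)  [q = 2: ≡ 1 ✗]
16^2 ≡ 21 (mod 47)  [q = 23: ≢ 1 ✓]
16^23 ≡ 1 shows ord(16) | 23, strictly less than φ(47); not a primitive root.

No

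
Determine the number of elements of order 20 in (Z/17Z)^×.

φ(17) = 17 − 1 = 16 = 2^4.
Since (Z/17Z)^× is cyclic of order 16, the number of elements of order d is φ(d) when d | 16 and 0 otherwise.
Here 16 is not a multiple of 20, so there are no elements of order 20.

0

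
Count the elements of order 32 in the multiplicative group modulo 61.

0

φ(61) = 61 − 1 = 60 = 2^2 · 3 · 5.
In a cyclic group of order 60, there are φ(d) elements of order d for each divisor d of 60, and zero for non-divisors.
Here 60 is not a multiple of 32, so there are no elements of order 32.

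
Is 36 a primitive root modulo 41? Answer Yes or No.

φ(41) = 41 − 1 = 40 = 2^3 · 5.
An element g generates (Z/41Z)^× iff g^(40/q) ≢ 1 (mod 41) for each prime q ∈ {2, 5}.
36^20 ≡ 1 (mod 41)  [q = 2: ≡ 1 ✗]
36^8 ≡ 18 (mod 41)  [q = 5: ≢ 1 ✓]
36^20 ≡ 1 shows ord(36) | 20, strictly less than φ(41); not a primitive root.

No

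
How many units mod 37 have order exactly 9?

φ(37) = 37 − 1 = 36 = 2^2 · 3^2.
Since (Z/37Z)^× is cyclic of order 36, the number of elements of order d is φ(d) when d | 36 and 0 otherwise.
9 = 3^2 divides 36, and φ(9) = 6.

6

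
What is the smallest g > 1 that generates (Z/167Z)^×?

5

φ(167) = 167 − 1 = 166 = 2 · 83.
Test candidates g = 2, 3, … against the prime factors q ∈ {2, 83} of φ(167): g is a generator iff g^(166/q) ≢ 1 for every such q.
g = 2: 2^83 ≡ 1 — hits 1, so not a primitive root.
g = 3: 3^83 ≡ 1 — hits 1, so not a primitive root.
g = 4: 4^83 ≡ 1 — hits 1, so not a primitive root.
g = 5: 5^83 ≡ 166; 5^2 ≡ 25 — none is 1, so 5 is a primitive root.
Hence the least primitive root of 167 is 5.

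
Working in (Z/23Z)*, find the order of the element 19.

22

Since 19 ∈ (Z/23Z)^×, its order divides φ(23) = 23 − 1 = 22 = 2 · 11.
Divisors of 22: 1, 2, 11, 22.
Evaluate successive powers at the divisors of 22:
19^1 ≡ 19 (mod 23)
19^2 ≡ 16 (mod 23)
19^11 ≡ 22 (mod 23)
19^22 ≡ 1 (mod 23) ✓
So ord_23(19) = 22.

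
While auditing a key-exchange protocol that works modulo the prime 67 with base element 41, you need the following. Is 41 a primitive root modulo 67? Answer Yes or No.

Yes

φ(67) = 67 − 1 = 66 = 2 · 3 · 11.
Test 41^(66/q) mod 67 for each prime factor q of 66:
41^33 ≡ 66 (mod 67)  [q = 2: ≢ 1 ✓]
41^22 ≡ 29 (mod 67)  [q = 3: ≢ 1 ✓]
41^6 ≡ 15 (mod 67)  [q = 11: ≢ 1 ✓]
None equal 1, so ord_67(41) = 66: 41 is a primitive root.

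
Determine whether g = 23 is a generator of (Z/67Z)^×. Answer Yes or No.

φ(67) = 67 − 1 = 66 = 2 · 3 · 11.
An element g generates (Z/67Z)^× iff g^(66/q) ≢ 1 (mod 67) for each prime q ∈ {2, 3, 11}.
23^33 ≡ 1 (mod 67)  [q = 2: ≡ 1 ✗]
23^22 ≡ 37 (mod 67)  [q = 3: ≢ 1 ✓]
23^6 ≡ 59 (mod 67)  [q = 11: ≢ 1 ✓]
Since 23^33 ≡ 1, the order of 23 divides 33 < 66, so 23 is not a primitive root.

No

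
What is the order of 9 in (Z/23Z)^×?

By Lagrange's theorem, ord_23(9) divides φ(23) = 23 − 1 = 22 = 2 · 11.
Divisors of 22: 1, 2, 11, 22.
Evaluate successive powers at the divisors of 22:
9^1 ≡ 9 (mod 23)
9^2 ≡ 12 (mod 23)
9^11 ≡ 1 (mod 23) ✓
Hence ord(9) = 11.

11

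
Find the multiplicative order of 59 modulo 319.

5

Since 59 ∈ (Z/319Z)^×, its order divides φ(319) = φ(11·29) = (11−1)·(29−1) = 10·28 = 280 = 2^3 · 5 · 7.
Divisors of 280: 1, 2, 4, 5, 7, 8, 10, 14, 20, 28, 35, 40, 56, 70, 140, 280.
Evaluate successive powers at the divisors of 280:
59^1 ≡ 59 (mod 319)
59^2 ≡ 291 (mod 319)
59^4 ≡ 146 (mod 319)
59^5 ≡ 1 (mod 319) ✓
So ord_319(59) = 5.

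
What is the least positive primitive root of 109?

6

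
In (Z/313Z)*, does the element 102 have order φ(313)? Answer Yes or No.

φ(313) = 313 − 1 = 312 = 2^3 · 3 · 13.
102 is a primitive root mod 313 iff 102^(φ(313)/q) ≢ 1 for every prime q | φ(313), i.e. q ∈ {2, 3, 13}.
102^156 ≡ 312 (mod 313)  [q = 2: ≢ 1 ✓]
102^104 ≡ 214 (mod 313)  [q = 3: ≢ 1 ✓]
102^24 ≡ 280 (mod 313)  [q = 13: ≢ 1 ✓]
Every test exponent gives a nontrivial residue, hence 102 generates the full group.

Yes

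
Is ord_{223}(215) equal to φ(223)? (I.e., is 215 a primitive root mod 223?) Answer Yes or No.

φ(223) = 223 − 1 = 222 = 2 · 3 · 37.
An element g generates (Z/223Z)^× iff g^(222/q) ≢ 1 (mod 223) for each prime q ∈ {2, 3, 37}.
215^111 ≡ 222 (mod 223)  [q = 2: ≢ 1 ✓]
215^74 ≡ 1 (mod 223)  [q = 3: ≡ 1 ✗]
215^6 ≡ 119 (mod 223)  [q = 37: ≢ 1 ✓]
Since 215^74 ≡ 1, the order of 215 divides 74 < 222, so 215 is not a primitive root.

No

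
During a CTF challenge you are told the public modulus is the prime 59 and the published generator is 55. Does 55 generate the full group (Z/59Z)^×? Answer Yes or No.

Yes

φ(59) = 59 − 1 = 58 = 2 · 29.
An element g generates (Z/59Z)^× iff g^(58/q) ≢ 1 (mod 59) for each prime q ∈ {2, 29}.
55^29 ≡ 58 (mod 59)  [q = 2: ≢ 1 ✓]
55^2 ≡ 16 (mod 59)  [q = 29: ≢ 1 ✓]
Every test exponent gives a nontrivial residue, hence 55 generates the full group.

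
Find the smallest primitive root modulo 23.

φ(23) = 23 − 1 = 22 = 2 · 11.
Test candidates g = 2, 3, … against the prime factors q ∈ {2, 11} of φ(23): g is a generator iff g^(22/q) ≢ 1 for every such q.
g = 2: 2^11 ≡ 1 — hits 1, so not a primitive root.
g = 3: 3^11 ≡ 1 — hits 1, so not a primitive root.
g = 4: 4^11 ≡ 1 — hits 1, so not a primitive root.
g = 5: 5^11 ≡ 22; 5^2 ≡ 2 — none is 1, so 5 is a primitive root.
Hence the least primitive root of 23 is 5.

5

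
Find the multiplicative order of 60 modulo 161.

66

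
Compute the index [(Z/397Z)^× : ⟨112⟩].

1

By Lagrange's theorem, ord_397(112) divides φ(397) = 397 − 1 = 396 = 2^2 · 3^2 · 11.
Divisors of 396: 1, 2, 3, 4, 6, 9, 11, 12, 18, 22, 33, 36, 44, 66, 99, 132, 198, 396.
Test each divisor d:
112^1 ≡ 112 (mod 397)
112^2 ≡ 237 (mod 397)
112^3 ≡ 342 (mod 397)
112^4 ≡ 192 (mod 397)
112^6 ≡ 246 (mod 397)
112^9 ≡ 365 (mod 397)
112^11 ≡ 356 (mod 397)
112^12 ≡ 172 (mod 397)
112^18 ≡ 230 (mod 397)
112^22 ≡ 93 (mod 397)
112^33 ≡ 157 (mod 397)
112^36 ≡ 99 (mod 397)
112^44 ≡ 312 (mod 397)
112^66 ≡ 35 (mod 397)
112^99 ≡ 334 (mod 397)
112^132 ≡ 34 (mod 397)
112^198 ≡ 396 (mod 397)
112^396 ≡ 1 (mod 397) ✓
Thus |⟨112⟩| = ord(112) = 396.
The index is φ(397) / ord(112) = 396 / 396 = 1.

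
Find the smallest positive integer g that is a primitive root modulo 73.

5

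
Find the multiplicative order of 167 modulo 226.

The order of 167 must divide φ(226) = φ(2)·φ(113) = 1·112 = 112 = 2^4 · 7.
Divisors of 112: 1, 2, 4, 7, 8, 14, 16, 28, 56, 112.
Evaluate successive powers at the divisors of 112:
167^1 ≡ 167 (mod 226)
167^2 ≡ 91 (mod 226)
167^4 ≡ 145 (mod 226)
167^7 ≡ 65 (mod 226)
167^8 ≡ 7 (mod 226)
167^14 ≡ 157 (mod 226)
167^16 ≡ 49 (mod 226)
167^28 ≡ 15 (mod 226)
167^56 ≡ 225 (mod 226)
167^112 ≡ 1 (mod 226) ✓
Therefore the multiplicative order of 167 modulo 226 is 112.

112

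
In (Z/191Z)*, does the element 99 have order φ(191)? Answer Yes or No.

Yes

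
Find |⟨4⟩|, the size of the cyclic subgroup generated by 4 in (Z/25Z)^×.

10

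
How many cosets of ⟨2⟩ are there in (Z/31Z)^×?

6

The order of 2 must divide φ(31) = 31 − 1 = 30 = 2 · 3 · 5.
Divisors of 30: 1, 2, 3, 5, 6, 10, 15, 30.
Compute 2^d (mod 31) for the divisors d until we hit 1:
2^1 ≡ 2
2^2 ≡ 4
2^3 ≡ 8
2^5 ≡ 1
So ord_31(2) = 5, hence |⟨2⟩| = 5.
[(Z/31Z)^× : ⟨2⟩] = 30/5 = 6.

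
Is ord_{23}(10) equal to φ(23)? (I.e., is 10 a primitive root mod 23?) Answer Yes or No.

φ(23) = 23 − 1 = 22 = 2 · 11.
An element g generates (Z/23Z)^× iff g^(22/q) ≢ 1 (mod 23) for each prime q ∈ {2, 11}.
10^11 ≡ 22 (mod 23)  [q = 2: ≢ 1 ✓]
10^2 ≡ 8 (mod 23)  [q = 11: ≢ 1 ✓]
None equal 1, so ord_23(10) = 22: 10 is a primitive root.

Yes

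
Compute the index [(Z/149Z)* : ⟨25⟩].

4

ord(25) | φ(149) = 149 − 1 = 148 = 2^2 · 37.
Divisors of 148: 1, 2, 4, 37, 74, 148.
Check 25^d mod 149 for each divisor in increasing order:
25^1 ≡ 25 (mod 149)
25^2 ≡ 29 (mod 149)
25^4 ≡ 96 (mod 149)
25^37 ≡ 1 (mod 149) ✓
The order of 25 is 37, so the subgroup it generates has 37 elements.
Index = |(Z/149Z)^×| / |⟨25⟩| = 148 / 37 = 4.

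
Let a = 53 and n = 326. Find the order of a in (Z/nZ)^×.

By Lagrange's theorem, ord_326(53) divides φ(326) = φ(2)·φ(163) = 1·162 = 162 = 2 · 3^4.
Divisors of 162: 1, 2, 3, 6, 9, 18, 27, 54, 81, 162.
Test each divisor d:
53^1 ≡ 53 (mod 326)
53^2 ≡ 201 (mod 326)
53^3 ≡ 221 (mod 326)
53^6 ≡ 267 (mod 326)
53^9 ≡ 1 (mod 326) ✓
Hence ord(53) = 9.

9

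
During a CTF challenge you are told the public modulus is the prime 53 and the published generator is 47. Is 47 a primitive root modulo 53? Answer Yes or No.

No

φ(53) = 53 − 1 = 52 = 2^2 · 13.
An element g generates (Z/53Z)^× iff g^(52/q) ≢ 1 (mod 53) for each prime q ∈ {2, 13}.
47^26 ≡ 1 (mod 53)  [q = 2: ≡ 1 ✗]
47^4 ≡ 24 (mod 53)  [q = 13: ≢ 1 ✓]
Since 47^26 ≡ 1, the order of 47 divides 26 < 52, so 47 is not a primitive root.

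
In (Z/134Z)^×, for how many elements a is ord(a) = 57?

0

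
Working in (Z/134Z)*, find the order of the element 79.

66

The order of 79 must divide φ(134) = φ(2)·φ(67) = 1·66 = 66 = 2 · 3 · 11.
Divisors of 66: 1, 2, 3, 6, 11, 22, 33, 66.
Check 79^d mod 134 for each divisor in increasing order:
79^1 ≡ 79
79^2 ≡ 77
79^3 ≡ 53
79^6 ≡ 129
79^11 ≡ 97
79^22 ≡ 29
79^33 ≡ 133
79^66 ≡ 1
Therefore the multiplicative order of 79 modulo 134 is 66.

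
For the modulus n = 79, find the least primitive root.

φ(79) = 79 − 1 = 78 = 2 · 3 · 13.
g is a primitive root iff g^(78/q) ≢ 1 (mod 79) for each prime q ∈ {2, 3, 13}.
g = 2: 2^39 ≡ 1 — hits 1, so not a primitive root.
g = 3: 3^39 ≡ 78; 3^26 ≡ 23; 3^6 ≡ 18 — none is 1, so 3 is a primitive root.
So 3 is the smallest generator of (Z/79Z)^×.

3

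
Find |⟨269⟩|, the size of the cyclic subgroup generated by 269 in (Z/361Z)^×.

The order of 269 must divide φ(361) = φ(19^2) = 19·(19−1) = 342 = 2 · 3^2 · 19.
Divisors of 342: 1, 2, 3, 6, 9, 18, 19, 38, 57, 114, 171, 342.
Check 269^d mod 361 for each divisor in increasing order:
269^1 ≡ 269 (mod 361)
269^2 ≡ 161 (mod 361)
269^3 ≡ 350 (mod 361)
269^6 ≡ 121 (mod 361)
269^9 ≡ 113 (mod 361)
269^18 ≡ 134 (mod 361)
269^19 ≡ 307 (mod 361)
269^38 ≡ 28 (mod 361)
269^57 ≡ 293 (mod 361)
269^114 ≡ 292 (mod 361)
269^171 ≡ 360 (mod 361)
269^342 ≡ 1 (mod 361) ✓
Therefore the multiplicative order of 269 modulo 361 is 342.

342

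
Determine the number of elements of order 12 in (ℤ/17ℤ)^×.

0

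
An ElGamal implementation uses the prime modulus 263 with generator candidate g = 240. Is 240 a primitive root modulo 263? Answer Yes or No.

Yes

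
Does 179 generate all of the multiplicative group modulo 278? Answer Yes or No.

φ(278) = φ(2)·φ(139) = 1·138 = 138 = 2 · 3 · 23.
An element g generates (Z/278Z)^× iff g^(138/q) ≢ 1 (mod 278) for each prime q ∈ {2, 3, 23}.
179^69 ≡ 277 (mod 278)  [q = 2: ≢ 1 ✓]
179^46 ≡ 181 (mod 278)  [q = 3: ≢ 1 ✓]
179^6 ≡ 125 (mod 278)  [q = 23: ≢ 1 ✓]
All checks pass, so 179 has order 138 and is a primitive root modulo 278.

Yes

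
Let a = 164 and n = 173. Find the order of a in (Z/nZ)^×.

43

ord(164) | φ(173) = 173 − 1 = 172 = 2^2 · 43.
Divisors of 172: 1, 2, 4, 43, 86, 172.
Compute 164^d (mod 173) for the divisors d until we hit 1:
164^1 ≡ 164
164^2 ≡ 81
164^4 ≡ 160
164^43 ≡ 1
The smallest such exponent is 43, so the order of 164 is 43.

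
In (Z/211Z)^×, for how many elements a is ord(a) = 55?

φ(211) = 211 − 1 = 210 = 2 · 3 · 5 · 7.
In a cyclic group of order 210, there are φ(d) elements of order d for each divisor d of 210, and zero for non-divisors.
55 does not divide 210, so no element of (Z/211Z)^× has order 55.

0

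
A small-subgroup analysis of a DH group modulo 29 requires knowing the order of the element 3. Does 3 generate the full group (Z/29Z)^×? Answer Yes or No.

Yes

φ(29) = 29 − 1 = 28 = 2^2 · 7.
Test 3^(28/q) mod 29 for each prime factor q of 28:
3^14 ≡ 28 (mod 29)  [q = 2: ≢ 1 ✓]
3^4 ≡ 23 (mod 29)  [q = 7: ≢ 1 ✓]
All checks pass, so 3 has order 28 and is a primitive root modulo 29.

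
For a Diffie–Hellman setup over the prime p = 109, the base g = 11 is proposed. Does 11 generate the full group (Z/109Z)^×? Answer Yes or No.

Yes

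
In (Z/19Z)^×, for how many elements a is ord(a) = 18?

6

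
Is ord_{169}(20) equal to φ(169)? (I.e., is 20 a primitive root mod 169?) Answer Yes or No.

Yes

φ(169) = φ(13^2) = 13·(13−1) = 156 = 2^2 · 3 · 13.
20 is a primitive root mod 169 iff 20^(φ(169)/q) ≢ 1 for every prime q | φ(169), i.e. q ∈ {2, 3, 13}.
20^78 ≡ 168 (mod 169)  [q = 2: ≢ 1 ✓]
20^52 ≡ 22 (mod 169)  [q = 3: ≢ 1 ✓]
20^12 ≡ 92 (mod 169)  [q = 13: ≢ 1 ✓]
All checks pass, so 20 has order 156 and is a primitive root modulo 169.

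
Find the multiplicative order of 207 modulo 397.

By Lagrange's theorem, ord_397(207) divides φ(397) = 397 − 1 = 396 = 2^2 · 3^2 · 11.
Divisors of 396: 1, 2, 3, 4, 6, 9, 11, 12, 18, 22, 33, 36, 44, 66, 99, 132, 198, 396.
Evaluate successive powers at the divisors of 396:
207^1 ≡ 207 (mod 397)
207^2 ≡ 370 (mod 397)
207^3 ≡ 366 (mod 397)
207^4 ≡ 332 (mod 397)
207^6 ≡ 167 (mod 397)
207^9 ≡ 381 (mod 397)
207^11 ≡ 35 (mod 397)
207^12 ≡ 99 (mod 397)
207^18 ≡ 256 (mod 397)
207^22 ≡ 34 (mod 397)
207^33 ≡ 396 (mod 397)
207^36 ≡ 31 (mod 397)
207^44 ≡ 362 (mod 397)
207^66 ≡ 1 (mod 397) ✓
Hence ord(207) = 66.

66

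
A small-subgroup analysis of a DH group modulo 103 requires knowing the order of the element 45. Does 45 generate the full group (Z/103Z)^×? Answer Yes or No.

Yes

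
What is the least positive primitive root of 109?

6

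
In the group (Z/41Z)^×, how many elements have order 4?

φ(41) = 41 − 1 = 40 = 2^3 · 5.
Since (Z/41Z)^× is cyclic of order 40, the number of elements of order d is φ(d) when d | 40 and 0 otherwise.
4 = 2^2 divides 40, and φ(4) = 2.

2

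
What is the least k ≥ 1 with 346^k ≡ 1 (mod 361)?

171

ord(346) | φ(361) = φ(19^2) = 19·(19−1) = 342 = 2 · 3^2 · 19.
Divisors of 342: 1, 2, 3, 6, 9, 18, 19, 38, 57, 114, 171, 342.
Compute 346^d (mod 361) for the divisors d until we hit 1:
346^1 ≡ 346
346^2 ≡ 225
346^3 ≡ 235
346^6 ≡ 353
346^9 ≡ 286
346^18 ≡ 210
346^19 ≡ 99
346^38 ≡ 54
346^57 ≡ 292
346^114 ≡ 68
346^171 ≡ 1
Therefore the multiplicative order of 346 modulo 361 is 171.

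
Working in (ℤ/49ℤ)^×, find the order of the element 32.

The order of 32 must divide φ(49) = φ(7^2) = 7·(7−1) = 42 = 2 · 3 · 7.
Divisors of 42: 1, 2, 3, 6, 7, 14, 21, 42.
Compute 32^d (mod 49) for the divisors d until we hit 1:
32^1 ≡ 32 (mod 49)
32^2 ≡ 44 (mod 49)
32^3 ≡ 36 (mod 49)
32^6 ≡ 22 (mod 49)
32^7 ≡ 18 (mod 49)
32^14 ≡ 30 (mod 49)
32^21 ≡ 1 (mod 49) ✓
Therefore the multiplicative order of 32 modulo 49 is 21.

21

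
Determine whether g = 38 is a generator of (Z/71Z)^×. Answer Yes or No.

No

φ(71) = 71 − 1 = 70 = 2 · 5 · 7.
Test 38^(70/q) mod 71 for each prime factor q of 70:
38^35 ≡ 1 (mod 71)  [q = 2: ≡ 1 ✗]
38^14 ≡ 5 (mod 71)  [q = 5: ≢ 1 ✓]
38^10 ≡ 45 (mod 71)  [q = 7: ≢ 1 ✓]
38^35 ≡ 1 shows ord(38) | 35, strictly less than φ(71); not a primitive root.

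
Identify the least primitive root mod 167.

φ(167) = 167 − 1 = 166 = 2 · 83.
g is a primitive root iff g^(166/q) ≢ 1 (mod 167) for each prime q ∈ {2, 83}.
g = 2: 2^83 ≡ 1 — hits 1, so not a primitive root.
g = 3: 3^83 ≡ 1 — hits 1, so not a primitive root.
g = 4: 4^83 ≡ 1 — hits 1, so not a primitive root.
g = 5: 5^83 ≡ 166; 5^2 ≡ 25 — none is 1, so 5 is a primitive root.
The smallest primitive root modulo 167 is 5.

5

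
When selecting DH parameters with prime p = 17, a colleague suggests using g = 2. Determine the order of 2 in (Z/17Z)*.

Since 2 ∈ (Z/17Z)^×, its order divides φ(17) = 17 − 1 = 16 = 2^4.
Divisors of 16: 1, 2, 4, 8, 16.
Check 2^d mod 17 for each divisor in increasing order:
2^1 ≡ 2
2^2 ≡ 4
2^4 ≡ 16
2^8 ≡ 1
Therefore the multiplicative order of 2 modulo 17 is 8.

8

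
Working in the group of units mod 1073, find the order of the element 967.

By Lagrange's theorem, ord_1073(967) divides φ(1073) = φ(29·37) = (29−1)·(37−1) = 28·36 = 1008 = 2^4 · 3^2 · 7.
Divisors of 1008: 1, 2, 3, 4, 6, 7, 8, 9, 12, 14, 16, 18, 21, 24, 28, 36, 42, 48, 56, 63, 72, 84, 112, 126, 144, 168, 252, 336, 504, 1008.
Check 967^d mod 1073 for each divisor in increasing order:
967^1 ≡ 967 (mod 1073)
967^2 ≡ 506 (mod 1073)
967^3 ≡ 14 (mod 1073)
967^4 ≡ 662 (mod 1073)
967^6 ≡ 196 (mod 1073)
967^7 ≡ 684 (mod 1073)
967^8 ≡ 460 (mod 1073)
967^9 ≡ 598 (mod 1073)
967^12 ≡ 861 (mod 1073)
967^14 ≡ 28 (mod 1073)
967^16 ≡ 219 (mod 1073)
967^18 ≡ 295 (mod 1073)
967^21 ≡ 911 (mod 1073)
967^24 ≡ 951 (mod 1073)
967^28 ≡ 784 (mod 1073)
967^36 ≡ 112 (mod 1073)
967^42 ≡ 492 (mod 1073)
967^48 ≡ 935 (mod 1073)
967^56 ≡ 900 (mod 1073)
967^63 ≡ 771 (mod 1073)
967^72 ≡ 741 (mod 1073)
967^84 ≡ 639 (mod 1073)
967^112 ≡ 958 (mod 1073)
967^126 ≡ 1072 (mod 1073)
967^144 ≡ 778 (mod 1073)
967^168 ≡ 581 (mod 1073)
967^252 ≡ 1 (mod 1073) ✓
So ord_1073(967) = 252.

252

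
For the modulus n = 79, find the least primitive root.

3

φ(79) = 79 − 1 = 78 = 2 · 3 · 13.
Test candidates g = 2, 3, … against the prime factors q ∈ {2, 3, 13} of φ(79): g is a generator iff g^(78/q) ≢ 1 for every such q.
g = 2: 2^39 ≡ 1 — hits 1, so not a primitive root.
g = 3: 3^39 ≡ 78; 3^26 ≡ 23; 3^6 ≡ 18 — none is 1, so 3 is a primitive root.
Hence the least primitive root of 79 is 3.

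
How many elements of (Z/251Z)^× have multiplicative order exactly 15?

0

φ(251) = 251 − 1 = 250 = 2 · 5^3.
Since (Z/251Z)^× is cyclic of order 250, the number of elements of order d is φ(d) when d | 250 and 0 otherwise.
15 does not divide 250, so no element of (Z/251Z)^× has order 15.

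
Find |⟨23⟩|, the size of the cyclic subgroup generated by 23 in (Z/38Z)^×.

ord(23) | φ(38) = φ(2)·φ(19) = 1·18 = 18 = 2 · 3^2.
Divisors of 18: 1, 2, 3, 6, 9, 18.
Check 23^d mod 38 for each divisor in increasing order:
23^1 ≡ 23 (mod 38)
23^2 ≡ 35 (mod 38)
23^3 ≡ 7 (mod 38)
23^6 ≡ 11 (mod 38)
23^9 ≡ 1 (mod 38) ✓
Therefore the multiplicative order of 23 modulo 38 is 9.

9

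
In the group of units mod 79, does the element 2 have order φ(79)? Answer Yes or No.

φ(79) = 79 − 1 = 78 = 2 · 3 · 13.
It suffices to check that the order of 2 is not a proper divisor of 78: compute 2^(78/q) for q ∈ {2, 3, 13}.
2^39 ≡ 1 (mod 79)  [q = 2: ≡ 1 ✗]
2^26 ≡ 23 (mod 79)  [q = 3: ≢ 1 ✓]
2^6 ≡ 64 (mod 79)  [q = 13: ≢ 1 ✓]
Since 2^39 ≡ 1, the order of 2 divides 39 < 78, so 2 is not a primitive root.

No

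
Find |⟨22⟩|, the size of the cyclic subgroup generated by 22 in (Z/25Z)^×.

20

Since 22 ∈ (Z/25Z)^×, its order divides φ(25) = φ(5^2) = 5·(5−1) = 20 = 2^2 · 5.
Divisors of 20: 1, 2, 4, 5, 10, 20.
Compute 22^d (mod 25) for the divisors d until we hit 1:
22^1 ≡ 22
22^2 ≡ 9
22^4 ≡ 6
22^5 ≡ 7
22^10 ≡ 24
22^20 ≡ 1
Therefore the multiplicative order of 22 modulo 25 is 20.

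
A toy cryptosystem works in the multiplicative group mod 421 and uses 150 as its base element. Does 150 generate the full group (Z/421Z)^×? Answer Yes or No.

Yes

φ(421) = 421 − 1 = 420 = 2^2 · 3 · 5 · 7.
150 is a primitive root mod 421 iff 150^(φ(421)/q) ≢ 1 for every prime q | φ(421), i.e. q ∈ {2, 3, 5, 7}.
150^210 ≡ 420 (mod 421)  [q = 2: ≢ 1 ✓]
150^140 ≡ 400 (mod 421)  [q = 3: ≢ 1 ✓]
150^84 ≡ 279 (mod 421)  [q = 5: ≢ 1 ✓]
150^60 ≡ 75 (mod 421)  [q = 7: ≢ 1 ✓]
Every test exponent gives a nontrivial residue, hence 150 generates the full group.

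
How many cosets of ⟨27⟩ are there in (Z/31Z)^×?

ord(27) | φ(31) = 31 − 1 = 30 = 2 · 3 · 5.
Divisors of 30: 1, 2, 3, 5, 6, 10, 15, 30.
Evaluate successive powers at the divisors of 30:
27^1 ≡ 27 (mod 31)
27^2 ≡ 16 (mod 31)
27^3 ≡ 29 (mod 31)
27^5 ≡ 30 (mod 31)
27^6 ≡ 4 (mod 31)
27^10 ≡ 1 (mod 31) ✓
Thus |⟨27⟩| = ord(27) = 10.
The index is φ(31) / ord(27) = 30 / 10 = 3.

3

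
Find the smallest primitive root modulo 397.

5

φ(397) = 397 − 1 = 396 = 2^2 · 3^2 · 11.
g is a primitive root iff g^(396/q) ≢ 1 (mod 397) for each prime q ∈ {2, 3, 11}.
g = 2: 2^198 ≡ 396; 2^132 ≡ 1 — hits 1, so not a primitive root.
g = 3: 3^198 ≡ 1 — hits 1, so not a primitive root.
g = 4: 4^198 ≡ 1 — hits 1, so not a primitive root.
g = 5: 5^198 ≡ 396; 5^132 ≡ 362; 5^36 ≡ 290 — none is 1, so 5 is a primitive root.
So 5 is the smallest generator of (Z/397Z)^×.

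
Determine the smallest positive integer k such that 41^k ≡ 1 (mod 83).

Since 41 ∈ (Z/83Z)^×, its order divides φ(83) = 83 − 1 = 82 = 2 · 41.
Divisors of 82: 1, 2, 41, 82.
Evaluate successive powers at the divisors of 82:
41^1 ≡ 41
41^2 ≡ 21
41^41 ≡ 1
So ord_83(41) = 41.

41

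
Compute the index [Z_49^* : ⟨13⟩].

3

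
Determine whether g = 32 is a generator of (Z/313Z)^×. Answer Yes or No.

φ(313) = 313 − 1 = 312 = 2^3 · 3 · 13.
32 is a primitive root mod 313 iff 32^(φ(313)/q) ≢ 1 for every prime q | φ(313), i.e. q ∈ {2, 3, 13}.
32^156 ≡ 1 (mod 313)  [q = 2: ≡ 1 ✗]
32^104 ≡ 98 (mod 313)  [q = 3: ≢ 1 ✓]
32^24 ≡ 113 (mod 313)  [q = 13: ≢ 1 ✓]
The check at q = 2 fails, so 32 generates a proper subgroup.

No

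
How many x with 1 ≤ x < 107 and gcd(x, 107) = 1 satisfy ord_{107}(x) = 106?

φ(107) = 107 − 1 = 106 = 2 · 53.
(Z/107Z)^× is cyclic (|G| = 106); a cyclic group of order m has exactly φ(d) elements of each order d | m, and none otherwise.
106 = 2 · 53 divides 106, and φ(106) = 52.

52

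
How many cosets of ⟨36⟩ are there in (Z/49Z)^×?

Since 36 ∈ (Z/49Z)^×, its order divides φ(49) = φ(7^2) = 7·(7−1) = 42 = 2 · 3 · 7.
Divisors of 42: 1, 2, 3, 6, 7, 14, 21, 42.
Test each divisor d:
36^1 ≡ 36
36^2 ≡ 22
36^3 ≡ 8
36^6 ≡ 15
36^7 ≡ 1
So ord_49(36) = 7, hence |⟨36⟩| = 7.
The index is φ(49) / ord(36) = 42 / 7 = 6.

6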